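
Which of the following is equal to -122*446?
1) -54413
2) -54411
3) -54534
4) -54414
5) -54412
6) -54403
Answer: 5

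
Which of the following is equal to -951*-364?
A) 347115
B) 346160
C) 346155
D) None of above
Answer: D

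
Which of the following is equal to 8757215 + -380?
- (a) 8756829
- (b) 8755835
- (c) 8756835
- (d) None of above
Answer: c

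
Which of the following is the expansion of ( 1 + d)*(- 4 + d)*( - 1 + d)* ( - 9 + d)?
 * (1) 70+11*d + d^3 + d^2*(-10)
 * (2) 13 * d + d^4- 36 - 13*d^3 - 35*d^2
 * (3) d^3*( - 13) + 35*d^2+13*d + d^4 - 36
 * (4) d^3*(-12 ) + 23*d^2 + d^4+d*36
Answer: 3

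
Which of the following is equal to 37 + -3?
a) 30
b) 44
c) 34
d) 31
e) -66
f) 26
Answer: c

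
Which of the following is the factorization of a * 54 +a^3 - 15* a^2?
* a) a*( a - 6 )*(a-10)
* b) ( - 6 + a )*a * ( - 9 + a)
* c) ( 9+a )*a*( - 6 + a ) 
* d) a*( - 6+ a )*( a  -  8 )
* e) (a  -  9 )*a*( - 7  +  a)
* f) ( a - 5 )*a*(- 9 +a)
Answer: b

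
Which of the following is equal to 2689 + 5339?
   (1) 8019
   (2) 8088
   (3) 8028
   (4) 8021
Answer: 3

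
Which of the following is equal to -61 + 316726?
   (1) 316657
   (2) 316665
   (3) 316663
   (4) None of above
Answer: 2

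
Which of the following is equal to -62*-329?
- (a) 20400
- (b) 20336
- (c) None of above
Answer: c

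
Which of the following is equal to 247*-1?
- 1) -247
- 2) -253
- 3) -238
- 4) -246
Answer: 1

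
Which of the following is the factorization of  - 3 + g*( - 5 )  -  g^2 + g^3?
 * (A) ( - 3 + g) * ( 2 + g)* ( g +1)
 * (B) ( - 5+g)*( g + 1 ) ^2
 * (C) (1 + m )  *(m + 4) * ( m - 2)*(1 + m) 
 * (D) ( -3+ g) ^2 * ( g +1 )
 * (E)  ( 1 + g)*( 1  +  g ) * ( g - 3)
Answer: E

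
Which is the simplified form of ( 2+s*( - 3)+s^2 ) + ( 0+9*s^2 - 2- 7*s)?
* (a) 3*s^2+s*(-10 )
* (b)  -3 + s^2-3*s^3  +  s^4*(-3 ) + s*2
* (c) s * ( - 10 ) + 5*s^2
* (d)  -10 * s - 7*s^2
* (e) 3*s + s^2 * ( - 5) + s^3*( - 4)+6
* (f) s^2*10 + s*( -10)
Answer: f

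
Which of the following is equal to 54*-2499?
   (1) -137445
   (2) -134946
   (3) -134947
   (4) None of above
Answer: 2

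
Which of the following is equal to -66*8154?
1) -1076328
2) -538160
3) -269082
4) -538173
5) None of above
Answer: 5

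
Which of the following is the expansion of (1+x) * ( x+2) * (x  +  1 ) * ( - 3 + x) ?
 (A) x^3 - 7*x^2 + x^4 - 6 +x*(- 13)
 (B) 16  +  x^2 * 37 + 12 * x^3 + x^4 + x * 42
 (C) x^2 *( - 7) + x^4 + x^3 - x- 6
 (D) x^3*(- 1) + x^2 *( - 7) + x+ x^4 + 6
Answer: A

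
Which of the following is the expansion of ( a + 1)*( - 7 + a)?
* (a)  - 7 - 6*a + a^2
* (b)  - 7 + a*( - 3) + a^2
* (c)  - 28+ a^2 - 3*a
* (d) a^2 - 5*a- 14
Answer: a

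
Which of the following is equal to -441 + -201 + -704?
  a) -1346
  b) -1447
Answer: a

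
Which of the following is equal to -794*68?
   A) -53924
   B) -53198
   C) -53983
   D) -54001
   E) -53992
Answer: E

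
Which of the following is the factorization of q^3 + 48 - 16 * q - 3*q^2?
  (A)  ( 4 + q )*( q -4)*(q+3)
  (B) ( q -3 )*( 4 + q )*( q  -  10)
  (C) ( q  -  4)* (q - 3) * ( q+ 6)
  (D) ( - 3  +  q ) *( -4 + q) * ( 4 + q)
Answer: D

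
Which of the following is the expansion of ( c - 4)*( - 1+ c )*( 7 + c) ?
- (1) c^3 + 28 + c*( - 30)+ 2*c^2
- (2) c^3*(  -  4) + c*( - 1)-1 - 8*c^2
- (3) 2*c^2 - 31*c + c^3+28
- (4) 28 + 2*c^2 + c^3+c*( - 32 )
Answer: 3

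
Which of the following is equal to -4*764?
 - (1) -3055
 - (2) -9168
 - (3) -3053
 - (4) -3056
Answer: 4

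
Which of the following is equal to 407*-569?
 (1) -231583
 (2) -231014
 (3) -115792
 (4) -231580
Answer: 1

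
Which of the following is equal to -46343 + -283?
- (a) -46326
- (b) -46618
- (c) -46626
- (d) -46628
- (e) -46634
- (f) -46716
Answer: c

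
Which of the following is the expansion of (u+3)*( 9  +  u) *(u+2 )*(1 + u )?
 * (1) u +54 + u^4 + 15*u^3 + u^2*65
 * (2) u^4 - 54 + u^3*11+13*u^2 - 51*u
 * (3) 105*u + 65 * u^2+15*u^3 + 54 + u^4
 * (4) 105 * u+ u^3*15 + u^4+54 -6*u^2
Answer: 3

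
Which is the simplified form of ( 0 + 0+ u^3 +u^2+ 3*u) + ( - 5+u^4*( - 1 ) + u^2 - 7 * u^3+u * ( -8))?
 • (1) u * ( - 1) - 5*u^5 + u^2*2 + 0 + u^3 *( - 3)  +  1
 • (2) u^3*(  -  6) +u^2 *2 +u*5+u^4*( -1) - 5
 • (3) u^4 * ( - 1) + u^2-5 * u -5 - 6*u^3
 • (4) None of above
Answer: 4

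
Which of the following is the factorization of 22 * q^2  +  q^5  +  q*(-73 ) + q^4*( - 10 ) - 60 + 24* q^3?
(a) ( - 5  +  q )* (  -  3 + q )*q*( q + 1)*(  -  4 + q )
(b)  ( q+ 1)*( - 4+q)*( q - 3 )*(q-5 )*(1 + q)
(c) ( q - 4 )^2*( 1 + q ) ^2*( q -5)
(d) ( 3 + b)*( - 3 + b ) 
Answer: b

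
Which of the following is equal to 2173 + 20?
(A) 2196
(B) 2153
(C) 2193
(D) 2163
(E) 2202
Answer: C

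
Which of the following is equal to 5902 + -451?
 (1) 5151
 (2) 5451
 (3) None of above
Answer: 2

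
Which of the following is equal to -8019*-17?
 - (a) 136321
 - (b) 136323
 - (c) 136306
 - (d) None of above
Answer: b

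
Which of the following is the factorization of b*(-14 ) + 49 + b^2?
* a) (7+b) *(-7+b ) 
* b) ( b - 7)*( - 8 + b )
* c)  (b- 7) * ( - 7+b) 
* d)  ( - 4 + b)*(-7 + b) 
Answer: c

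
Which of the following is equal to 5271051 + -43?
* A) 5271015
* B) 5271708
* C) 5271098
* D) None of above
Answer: D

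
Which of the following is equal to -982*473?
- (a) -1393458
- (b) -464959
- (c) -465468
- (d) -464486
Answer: d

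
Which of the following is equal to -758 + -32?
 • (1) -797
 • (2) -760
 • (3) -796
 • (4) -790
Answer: 4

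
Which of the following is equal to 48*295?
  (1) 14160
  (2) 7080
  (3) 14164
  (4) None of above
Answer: 1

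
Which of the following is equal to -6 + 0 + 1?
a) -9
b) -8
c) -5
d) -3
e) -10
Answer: c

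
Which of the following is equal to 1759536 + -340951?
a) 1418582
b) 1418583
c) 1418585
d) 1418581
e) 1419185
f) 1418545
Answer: c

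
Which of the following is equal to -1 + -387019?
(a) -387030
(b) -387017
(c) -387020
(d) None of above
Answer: c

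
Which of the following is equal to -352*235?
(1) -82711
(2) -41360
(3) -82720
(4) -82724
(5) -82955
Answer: 3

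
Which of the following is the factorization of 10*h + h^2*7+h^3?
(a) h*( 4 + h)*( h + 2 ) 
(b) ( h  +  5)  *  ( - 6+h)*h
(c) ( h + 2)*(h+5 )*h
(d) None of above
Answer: c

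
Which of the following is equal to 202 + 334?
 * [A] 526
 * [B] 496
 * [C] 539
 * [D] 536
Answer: D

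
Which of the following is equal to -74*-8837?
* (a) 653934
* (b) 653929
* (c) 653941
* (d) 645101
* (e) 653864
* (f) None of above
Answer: f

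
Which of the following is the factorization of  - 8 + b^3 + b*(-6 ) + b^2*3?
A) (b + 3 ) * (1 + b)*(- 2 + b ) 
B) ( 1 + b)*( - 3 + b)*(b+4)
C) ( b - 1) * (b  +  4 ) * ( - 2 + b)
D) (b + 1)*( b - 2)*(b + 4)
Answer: D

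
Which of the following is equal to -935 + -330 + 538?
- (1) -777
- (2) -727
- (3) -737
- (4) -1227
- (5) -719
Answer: 2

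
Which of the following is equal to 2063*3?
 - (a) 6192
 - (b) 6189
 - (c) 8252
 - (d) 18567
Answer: b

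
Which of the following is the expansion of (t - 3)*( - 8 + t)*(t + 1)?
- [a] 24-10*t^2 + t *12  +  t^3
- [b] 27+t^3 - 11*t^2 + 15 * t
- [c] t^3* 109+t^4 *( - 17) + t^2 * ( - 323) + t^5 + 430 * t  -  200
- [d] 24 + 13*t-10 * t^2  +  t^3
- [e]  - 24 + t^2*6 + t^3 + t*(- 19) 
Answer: d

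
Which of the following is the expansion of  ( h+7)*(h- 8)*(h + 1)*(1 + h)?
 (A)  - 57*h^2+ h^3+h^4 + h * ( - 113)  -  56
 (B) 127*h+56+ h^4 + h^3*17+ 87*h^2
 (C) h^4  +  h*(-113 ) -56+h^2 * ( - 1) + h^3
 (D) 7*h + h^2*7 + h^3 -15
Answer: A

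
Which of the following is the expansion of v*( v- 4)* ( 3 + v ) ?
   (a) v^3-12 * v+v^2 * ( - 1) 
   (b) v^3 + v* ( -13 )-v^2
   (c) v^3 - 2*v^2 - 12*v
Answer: a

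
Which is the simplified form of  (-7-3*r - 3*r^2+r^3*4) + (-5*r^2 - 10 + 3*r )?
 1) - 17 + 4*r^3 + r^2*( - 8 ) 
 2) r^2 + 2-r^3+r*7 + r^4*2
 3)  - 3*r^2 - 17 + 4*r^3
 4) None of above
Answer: 1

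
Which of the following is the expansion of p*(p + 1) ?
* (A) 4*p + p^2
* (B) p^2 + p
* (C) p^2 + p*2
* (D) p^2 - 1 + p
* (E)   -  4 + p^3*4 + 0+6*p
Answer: B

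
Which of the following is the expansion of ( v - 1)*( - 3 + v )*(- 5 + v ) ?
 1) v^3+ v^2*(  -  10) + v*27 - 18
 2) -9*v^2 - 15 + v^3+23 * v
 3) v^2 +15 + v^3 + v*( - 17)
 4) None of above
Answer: 2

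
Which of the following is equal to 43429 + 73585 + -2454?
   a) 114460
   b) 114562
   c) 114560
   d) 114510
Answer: c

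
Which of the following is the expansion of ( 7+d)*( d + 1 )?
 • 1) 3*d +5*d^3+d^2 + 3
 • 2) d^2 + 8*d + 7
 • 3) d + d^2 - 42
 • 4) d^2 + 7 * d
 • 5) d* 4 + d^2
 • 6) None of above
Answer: 2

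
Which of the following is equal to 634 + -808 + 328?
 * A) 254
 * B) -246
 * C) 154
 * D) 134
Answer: C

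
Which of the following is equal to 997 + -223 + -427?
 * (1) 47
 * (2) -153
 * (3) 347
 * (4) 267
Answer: 3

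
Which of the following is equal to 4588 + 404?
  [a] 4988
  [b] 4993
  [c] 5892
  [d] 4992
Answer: d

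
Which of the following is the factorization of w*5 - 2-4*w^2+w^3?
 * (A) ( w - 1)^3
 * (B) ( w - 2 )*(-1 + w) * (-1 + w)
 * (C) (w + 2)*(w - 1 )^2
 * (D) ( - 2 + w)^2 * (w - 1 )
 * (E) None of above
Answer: B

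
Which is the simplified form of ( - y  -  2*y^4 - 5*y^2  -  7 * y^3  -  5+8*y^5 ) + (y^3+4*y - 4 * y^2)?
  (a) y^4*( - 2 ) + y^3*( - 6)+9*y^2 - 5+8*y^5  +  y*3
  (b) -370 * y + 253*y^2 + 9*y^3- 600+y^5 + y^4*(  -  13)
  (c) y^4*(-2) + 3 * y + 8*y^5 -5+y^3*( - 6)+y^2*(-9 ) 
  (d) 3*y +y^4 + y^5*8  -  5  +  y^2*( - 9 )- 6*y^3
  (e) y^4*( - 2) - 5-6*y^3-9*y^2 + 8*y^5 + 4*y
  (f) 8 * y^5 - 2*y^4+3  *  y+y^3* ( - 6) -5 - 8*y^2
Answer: c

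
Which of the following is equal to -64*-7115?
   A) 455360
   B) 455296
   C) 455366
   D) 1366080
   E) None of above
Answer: A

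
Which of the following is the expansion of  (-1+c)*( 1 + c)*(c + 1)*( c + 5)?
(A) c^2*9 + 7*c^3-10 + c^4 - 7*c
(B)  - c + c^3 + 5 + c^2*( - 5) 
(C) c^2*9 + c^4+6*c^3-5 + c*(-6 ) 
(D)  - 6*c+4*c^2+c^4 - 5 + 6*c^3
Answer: D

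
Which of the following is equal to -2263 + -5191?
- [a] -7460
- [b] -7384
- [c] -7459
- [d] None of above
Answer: d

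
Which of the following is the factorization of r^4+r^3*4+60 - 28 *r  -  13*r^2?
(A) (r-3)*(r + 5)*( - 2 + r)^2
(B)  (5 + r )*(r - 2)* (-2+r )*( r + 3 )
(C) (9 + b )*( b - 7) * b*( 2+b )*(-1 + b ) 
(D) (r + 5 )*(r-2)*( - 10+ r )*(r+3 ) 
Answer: B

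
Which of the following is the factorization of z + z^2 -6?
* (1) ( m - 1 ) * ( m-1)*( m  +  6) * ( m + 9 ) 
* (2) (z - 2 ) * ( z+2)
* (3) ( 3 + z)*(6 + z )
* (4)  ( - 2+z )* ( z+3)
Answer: 4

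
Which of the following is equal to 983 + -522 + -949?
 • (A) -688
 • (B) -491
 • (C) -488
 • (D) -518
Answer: C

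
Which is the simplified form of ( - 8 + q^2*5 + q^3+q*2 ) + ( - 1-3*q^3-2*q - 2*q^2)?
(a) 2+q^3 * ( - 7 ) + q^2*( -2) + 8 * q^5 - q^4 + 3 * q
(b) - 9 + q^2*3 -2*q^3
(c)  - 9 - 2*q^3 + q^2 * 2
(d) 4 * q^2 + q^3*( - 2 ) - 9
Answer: b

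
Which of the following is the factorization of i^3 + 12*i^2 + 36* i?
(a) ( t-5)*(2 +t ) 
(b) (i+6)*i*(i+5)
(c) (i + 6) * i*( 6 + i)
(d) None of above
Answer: c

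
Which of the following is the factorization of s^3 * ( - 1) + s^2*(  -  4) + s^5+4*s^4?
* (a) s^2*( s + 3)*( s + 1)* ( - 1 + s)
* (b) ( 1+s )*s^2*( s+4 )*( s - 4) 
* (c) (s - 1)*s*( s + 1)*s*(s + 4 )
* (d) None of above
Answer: c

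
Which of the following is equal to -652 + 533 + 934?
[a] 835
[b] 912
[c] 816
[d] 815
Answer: d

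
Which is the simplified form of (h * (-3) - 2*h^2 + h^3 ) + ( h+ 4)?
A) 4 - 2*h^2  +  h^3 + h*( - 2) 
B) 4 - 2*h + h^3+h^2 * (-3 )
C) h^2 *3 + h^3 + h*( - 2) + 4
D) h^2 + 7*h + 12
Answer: A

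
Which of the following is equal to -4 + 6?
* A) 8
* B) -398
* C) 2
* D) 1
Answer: C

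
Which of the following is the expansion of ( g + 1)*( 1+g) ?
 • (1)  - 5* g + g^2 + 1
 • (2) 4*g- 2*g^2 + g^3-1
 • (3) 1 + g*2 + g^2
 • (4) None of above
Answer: 3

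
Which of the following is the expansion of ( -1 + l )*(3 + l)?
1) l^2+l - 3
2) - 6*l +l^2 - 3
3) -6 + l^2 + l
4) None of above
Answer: 4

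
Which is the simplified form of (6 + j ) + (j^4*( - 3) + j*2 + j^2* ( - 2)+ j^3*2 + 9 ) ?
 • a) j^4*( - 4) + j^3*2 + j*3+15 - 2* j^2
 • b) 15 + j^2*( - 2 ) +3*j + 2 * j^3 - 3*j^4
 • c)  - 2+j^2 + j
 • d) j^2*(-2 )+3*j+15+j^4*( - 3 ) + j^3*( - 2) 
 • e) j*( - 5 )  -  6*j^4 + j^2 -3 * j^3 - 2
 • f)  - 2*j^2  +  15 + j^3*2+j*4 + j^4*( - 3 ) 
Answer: b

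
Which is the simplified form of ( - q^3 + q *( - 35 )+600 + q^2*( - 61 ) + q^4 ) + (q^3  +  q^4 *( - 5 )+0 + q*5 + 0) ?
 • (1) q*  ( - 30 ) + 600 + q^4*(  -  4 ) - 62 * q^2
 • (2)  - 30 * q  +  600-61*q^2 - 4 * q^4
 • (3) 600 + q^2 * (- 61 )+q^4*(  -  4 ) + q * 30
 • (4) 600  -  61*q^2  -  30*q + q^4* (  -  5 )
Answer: 2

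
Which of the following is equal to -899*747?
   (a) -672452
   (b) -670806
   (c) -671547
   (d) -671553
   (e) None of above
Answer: d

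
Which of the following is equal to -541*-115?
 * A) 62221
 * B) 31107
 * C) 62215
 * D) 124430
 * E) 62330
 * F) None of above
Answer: C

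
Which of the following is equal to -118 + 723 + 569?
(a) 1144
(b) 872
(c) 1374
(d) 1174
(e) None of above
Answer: d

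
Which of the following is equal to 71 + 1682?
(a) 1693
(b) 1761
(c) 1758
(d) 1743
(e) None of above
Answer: e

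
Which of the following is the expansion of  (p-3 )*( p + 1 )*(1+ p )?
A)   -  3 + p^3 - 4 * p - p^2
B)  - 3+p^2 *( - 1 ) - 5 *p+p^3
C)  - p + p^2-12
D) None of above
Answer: B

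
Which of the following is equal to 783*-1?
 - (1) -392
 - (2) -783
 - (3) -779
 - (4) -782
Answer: 2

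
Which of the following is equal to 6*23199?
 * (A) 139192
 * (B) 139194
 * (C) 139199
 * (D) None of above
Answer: B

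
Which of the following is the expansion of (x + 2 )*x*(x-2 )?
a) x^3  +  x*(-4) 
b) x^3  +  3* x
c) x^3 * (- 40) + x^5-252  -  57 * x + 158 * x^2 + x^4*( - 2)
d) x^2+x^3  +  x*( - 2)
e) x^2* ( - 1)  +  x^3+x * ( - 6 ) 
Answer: a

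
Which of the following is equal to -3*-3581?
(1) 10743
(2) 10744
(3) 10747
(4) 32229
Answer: 1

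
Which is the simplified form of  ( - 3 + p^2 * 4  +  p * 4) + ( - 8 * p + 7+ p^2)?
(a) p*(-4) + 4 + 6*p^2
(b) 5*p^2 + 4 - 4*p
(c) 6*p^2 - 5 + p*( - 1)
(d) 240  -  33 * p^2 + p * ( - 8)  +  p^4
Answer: b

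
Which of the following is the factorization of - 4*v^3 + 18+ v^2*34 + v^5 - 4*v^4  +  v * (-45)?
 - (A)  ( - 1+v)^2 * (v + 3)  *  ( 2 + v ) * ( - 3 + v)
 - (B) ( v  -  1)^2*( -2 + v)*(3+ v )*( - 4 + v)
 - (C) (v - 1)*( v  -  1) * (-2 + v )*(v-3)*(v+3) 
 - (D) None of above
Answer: C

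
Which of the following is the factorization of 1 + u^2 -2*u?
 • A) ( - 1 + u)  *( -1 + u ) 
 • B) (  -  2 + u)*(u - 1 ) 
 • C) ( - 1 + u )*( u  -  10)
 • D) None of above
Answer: A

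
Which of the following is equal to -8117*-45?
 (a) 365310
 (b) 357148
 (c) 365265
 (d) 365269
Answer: c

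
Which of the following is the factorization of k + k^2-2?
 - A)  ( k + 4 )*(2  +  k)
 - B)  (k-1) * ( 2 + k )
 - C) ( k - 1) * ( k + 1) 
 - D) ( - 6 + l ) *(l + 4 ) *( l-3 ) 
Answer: B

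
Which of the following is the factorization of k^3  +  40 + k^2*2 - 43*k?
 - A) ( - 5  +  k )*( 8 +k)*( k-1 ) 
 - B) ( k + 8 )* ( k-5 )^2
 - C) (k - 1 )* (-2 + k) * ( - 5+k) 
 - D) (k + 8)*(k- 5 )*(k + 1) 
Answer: A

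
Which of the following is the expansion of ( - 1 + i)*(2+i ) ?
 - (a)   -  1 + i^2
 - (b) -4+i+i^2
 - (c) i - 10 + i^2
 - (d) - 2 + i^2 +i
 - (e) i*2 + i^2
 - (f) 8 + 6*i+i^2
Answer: d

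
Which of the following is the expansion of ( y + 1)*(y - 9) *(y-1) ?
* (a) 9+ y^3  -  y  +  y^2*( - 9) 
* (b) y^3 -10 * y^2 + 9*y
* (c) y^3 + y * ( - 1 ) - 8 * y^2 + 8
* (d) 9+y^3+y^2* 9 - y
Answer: a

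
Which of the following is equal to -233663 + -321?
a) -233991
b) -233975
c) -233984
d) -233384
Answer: c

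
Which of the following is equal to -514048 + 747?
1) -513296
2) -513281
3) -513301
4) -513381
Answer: 3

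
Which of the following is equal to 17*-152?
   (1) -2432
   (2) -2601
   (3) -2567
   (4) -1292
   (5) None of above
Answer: 5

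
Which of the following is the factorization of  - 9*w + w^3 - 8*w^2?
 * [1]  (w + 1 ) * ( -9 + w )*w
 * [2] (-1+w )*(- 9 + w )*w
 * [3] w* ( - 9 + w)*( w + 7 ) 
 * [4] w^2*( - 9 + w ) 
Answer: 1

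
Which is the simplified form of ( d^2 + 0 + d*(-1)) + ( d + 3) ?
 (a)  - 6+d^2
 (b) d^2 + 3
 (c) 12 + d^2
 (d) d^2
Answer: b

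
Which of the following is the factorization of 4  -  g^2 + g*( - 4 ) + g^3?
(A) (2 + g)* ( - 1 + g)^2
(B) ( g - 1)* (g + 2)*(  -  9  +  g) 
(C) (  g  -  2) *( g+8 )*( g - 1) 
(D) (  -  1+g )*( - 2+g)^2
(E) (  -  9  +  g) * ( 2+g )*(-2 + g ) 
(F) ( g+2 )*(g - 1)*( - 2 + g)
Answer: F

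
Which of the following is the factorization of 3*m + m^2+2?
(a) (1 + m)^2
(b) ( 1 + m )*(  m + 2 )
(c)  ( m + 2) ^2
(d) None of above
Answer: b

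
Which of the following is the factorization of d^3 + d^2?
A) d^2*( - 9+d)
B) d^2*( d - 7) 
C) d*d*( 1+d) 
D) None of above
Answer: C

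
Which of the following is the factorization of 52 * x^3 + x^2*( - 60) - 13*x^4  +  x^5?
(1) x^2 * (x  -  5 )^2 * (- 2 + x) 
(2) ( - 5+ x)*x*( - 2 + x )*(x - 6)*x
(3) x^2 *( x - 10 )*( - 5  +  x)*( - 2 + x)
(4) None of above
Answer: 2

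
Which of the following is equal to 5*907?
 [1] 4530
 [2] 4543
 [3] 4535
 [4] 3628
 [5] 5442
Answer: 3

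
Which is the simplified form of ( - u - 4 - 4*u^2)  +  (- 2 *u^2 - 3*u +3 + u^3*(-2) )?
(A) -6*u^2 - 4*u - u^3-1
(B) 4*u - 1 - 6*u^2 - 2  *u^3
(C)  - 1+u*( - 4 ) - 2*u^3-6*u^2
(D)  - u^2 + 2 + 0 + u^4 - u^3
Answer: C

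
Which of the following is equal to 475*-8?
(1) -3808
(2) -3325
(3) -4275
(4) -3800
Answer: 4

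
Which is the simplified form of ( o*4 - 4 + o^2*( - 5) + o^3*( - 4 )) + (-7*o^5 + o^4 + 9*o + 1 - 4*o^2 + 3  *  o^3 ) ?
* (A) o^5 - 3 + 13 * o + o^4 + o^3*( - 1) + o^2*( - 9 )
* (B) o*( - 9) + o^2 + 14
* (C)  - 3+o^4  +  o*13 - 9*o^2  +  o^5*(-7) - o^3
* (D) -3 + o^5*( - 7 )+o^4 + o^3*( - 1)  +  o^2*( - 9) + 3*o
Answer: C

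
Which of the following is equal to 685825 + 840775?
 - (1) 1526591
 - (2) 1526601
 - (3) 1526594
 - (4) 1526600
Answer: 4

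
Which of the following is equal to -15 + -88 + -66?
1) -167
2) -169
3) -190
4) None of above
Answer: 2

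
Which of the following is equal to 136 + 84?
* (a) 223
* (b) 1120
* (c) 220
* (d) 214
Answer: c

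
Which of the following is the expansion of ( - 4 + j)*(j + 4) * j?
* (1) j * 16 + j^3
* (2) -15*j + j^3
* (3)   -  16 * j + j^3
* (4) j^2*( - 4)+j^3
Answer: 3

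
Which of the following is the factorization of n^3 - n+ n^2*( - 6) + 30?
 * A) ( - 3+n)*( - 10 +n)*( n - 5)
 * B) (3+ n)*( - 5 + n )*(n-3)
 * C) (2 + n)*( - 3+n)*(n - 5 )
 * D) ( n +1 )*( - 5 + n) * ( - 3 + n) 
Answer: C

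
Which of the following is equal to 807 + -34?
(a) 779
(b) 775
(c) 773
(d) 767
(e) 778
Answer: c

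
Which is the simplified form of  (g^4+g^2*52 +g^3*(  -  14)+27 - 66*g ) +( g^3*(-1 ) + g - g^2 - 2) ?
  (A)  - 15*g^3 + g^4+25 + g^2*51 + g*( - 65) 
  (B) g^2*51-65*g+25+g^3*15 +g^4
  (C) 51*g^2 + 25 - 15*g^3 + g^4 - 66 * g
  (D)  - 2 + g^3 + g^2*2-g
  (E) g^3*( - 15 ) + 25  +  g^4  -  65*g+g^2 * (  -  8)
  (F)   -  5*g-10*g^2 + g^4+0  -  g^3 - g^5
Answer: A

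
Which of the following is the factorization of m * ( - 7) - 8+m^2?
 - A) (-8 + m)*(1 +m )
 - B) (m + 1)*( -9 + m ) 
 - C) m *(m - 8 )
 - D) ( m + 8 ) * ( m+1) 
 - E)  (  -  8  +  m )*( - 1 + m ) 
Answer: A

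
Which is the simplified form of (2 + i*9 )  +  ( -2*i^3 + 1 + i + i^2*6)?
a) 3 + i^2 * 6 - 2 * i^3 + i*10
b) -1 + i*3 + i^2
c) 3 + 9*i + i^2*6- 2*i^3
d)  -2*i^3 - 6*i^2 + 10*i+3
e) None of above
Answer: a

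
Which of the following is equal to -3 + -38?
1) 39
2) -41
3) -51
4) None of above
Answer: 2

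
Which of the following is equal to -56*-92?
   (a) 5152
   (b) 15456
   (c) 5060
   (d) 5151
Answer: a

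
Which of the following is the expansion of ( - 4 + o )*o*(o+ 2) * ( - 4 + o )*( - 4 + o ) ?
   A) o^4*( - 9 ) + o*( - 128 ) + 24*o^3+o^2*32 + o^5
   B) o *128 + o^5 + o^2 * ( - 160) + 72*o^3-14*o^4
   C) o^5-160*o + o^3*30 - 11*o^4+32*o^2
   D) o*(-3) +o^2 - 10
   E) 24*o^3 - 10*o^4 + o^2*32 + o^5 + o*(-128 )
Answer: E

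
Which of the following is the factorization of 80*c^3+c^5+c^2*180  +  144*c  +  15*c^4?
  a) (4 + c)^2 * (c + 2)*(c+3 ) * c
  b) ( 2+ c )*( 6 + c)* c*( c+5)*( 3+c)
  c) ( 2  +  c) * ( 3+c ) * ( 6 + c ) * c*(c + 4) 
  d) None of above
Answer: c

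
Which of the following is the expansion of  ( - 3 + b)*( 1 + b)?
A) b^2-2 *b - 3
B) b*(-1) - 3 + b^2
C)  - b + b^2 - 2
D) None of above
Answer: A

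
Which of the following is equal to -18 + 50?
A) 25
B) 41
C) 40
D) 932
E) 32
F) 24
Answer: E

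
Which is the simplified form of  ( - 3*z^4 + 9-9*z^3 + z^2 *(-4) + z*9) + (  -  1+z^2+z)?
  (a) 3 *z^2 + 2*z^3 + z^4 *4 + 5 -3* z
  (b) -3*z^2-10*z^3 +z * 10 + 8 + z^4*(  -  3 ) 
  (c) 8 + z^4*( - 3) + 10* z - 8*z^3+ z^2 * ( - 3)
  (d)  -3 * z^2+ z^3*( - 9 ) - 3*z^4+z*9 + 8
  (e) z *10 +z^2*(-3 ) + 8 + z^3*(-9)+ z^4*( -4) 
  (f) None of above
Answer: f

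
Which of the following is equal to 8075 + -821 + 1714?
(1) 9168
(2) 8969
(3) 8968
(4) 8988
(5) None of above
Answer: 3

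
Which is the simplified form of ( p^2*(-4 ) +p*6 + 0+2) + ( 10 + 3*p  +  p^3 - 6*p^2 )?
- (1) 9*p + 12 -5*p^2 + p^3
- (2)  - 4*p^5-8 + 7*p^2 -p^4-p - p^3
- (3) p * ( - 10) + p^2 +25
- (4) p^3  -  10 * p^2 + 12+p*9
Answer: 4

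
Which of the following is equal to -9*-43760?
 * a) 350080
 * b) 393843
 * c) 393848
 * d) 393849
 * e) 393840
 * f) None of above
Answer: e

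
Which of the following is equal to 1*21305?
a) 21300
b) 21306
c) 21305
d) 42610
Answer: c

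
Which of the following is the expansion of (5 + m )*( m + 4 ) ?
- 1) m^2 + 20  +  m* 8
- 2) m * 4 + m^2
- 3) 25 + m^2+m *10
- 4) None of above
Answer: 4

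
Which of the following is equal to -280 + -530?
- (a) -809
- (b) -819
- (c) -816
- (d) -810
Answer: d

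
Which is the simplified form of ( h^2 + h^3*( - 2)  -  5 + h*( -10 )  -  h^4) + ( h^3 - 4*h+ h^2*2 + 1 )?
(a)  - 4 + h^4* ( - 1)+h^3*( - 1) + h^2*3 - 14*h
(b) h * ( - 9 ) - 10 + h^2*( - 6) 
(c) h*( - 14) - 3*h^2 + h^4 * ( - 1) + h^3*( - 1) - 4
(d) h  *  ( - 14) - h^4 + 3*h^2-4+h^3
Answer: a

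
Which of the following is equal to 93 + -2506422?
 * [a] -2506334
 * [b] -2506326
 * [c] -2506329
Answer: c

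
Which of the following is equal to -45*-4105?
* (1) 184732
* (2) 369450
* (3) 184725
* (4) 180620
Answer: 3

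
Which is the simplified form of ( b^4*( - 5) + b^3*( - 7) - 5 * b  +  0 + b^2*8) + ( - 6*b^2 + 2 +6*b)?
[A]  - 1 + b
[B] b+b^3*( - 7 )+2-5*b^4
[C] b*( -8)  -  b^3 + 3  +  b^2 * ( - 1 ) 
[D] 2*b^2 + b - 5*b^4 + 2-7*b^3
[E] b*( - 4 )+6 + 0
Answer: D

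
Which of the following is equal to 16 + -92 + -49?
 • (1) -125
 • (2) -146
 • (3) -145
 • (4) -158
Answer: 1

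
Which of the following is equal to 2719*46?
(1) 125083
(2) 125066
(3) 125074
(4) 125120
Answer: 3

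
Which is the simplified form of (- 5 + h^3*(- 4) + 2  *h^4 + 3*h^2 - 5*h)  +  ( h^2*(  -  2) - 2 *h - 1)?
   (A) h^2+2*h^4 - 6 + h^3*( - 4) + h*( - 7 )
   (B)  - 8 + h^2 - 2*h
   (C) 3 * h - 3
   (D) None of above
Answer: A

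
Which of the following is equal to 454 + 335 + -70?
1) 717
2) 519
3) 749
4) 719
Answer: 4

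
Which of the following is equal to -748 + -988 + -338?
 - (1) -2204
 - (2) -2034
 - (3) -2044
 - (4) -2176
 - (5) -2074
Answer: 5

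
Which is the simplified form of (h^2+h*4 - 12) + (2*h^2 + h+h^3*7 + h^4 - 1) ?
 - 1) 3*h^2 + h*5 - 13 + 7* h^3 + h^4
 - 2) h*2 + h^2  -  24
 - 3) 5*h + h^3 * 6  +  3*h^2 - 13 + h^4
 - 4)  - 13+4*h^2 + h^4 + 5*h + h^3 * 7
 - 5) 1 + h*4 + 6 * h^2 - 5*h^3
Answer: 1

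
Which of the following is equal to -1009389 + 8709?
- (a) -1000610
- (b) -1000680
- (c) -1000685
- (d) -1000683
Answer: b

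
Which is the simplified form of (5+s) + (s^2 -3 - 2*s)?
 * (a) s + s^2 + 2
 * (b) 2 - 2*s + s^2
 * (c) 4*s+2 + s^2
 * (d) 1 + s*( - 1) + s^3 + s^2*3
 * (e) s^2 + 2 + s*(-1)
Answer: e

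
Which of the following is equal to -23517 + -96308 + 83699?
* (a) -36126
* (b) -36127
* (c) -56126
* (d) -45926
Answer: a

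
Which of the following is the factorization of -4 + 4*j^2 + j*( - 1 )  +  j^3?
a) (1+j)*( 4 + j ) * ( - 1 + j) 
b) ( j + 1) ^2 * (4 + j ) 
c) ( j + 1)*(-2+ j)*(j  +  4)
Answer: a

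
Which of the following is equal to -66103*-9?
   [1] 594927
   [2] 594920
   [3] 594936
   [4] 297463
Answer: 1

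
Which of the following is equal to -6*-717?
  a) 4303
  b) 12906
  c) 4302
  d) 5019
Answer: c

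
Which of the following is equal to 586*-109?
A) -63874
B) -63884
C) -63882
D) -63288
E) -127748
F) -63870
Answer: A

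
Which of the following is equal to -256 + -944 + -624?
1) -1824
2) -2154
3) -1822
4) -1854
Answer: 1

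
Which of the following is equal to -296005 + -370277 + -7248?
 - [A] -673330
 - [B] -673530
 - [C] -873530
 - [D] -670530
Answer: B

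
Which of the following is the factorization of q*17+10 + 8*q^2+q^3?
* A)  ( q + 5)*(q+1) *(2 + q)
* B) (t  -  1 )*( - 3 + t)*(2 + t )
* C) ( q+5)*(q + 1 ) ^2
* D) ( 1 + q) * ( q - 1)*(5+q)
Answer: A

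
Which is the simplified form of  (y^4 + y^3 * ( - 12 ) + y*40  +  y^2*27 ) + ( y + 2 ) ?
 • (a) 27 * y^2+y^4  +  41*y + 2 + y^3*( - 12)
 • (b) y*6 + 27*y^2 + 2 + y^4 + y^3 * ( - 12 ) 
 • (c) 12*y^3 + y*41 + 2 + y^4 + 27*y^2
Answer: a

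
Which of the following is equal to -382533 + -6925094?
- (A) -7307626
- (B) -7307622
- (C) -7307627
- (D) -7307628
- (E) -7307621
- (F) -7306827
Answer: C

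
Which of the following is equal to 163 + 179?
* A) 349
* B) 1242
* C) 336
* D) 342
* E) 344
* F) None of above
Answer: D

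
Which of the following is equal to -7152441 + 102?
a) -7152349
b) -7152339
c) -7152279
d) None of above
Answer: b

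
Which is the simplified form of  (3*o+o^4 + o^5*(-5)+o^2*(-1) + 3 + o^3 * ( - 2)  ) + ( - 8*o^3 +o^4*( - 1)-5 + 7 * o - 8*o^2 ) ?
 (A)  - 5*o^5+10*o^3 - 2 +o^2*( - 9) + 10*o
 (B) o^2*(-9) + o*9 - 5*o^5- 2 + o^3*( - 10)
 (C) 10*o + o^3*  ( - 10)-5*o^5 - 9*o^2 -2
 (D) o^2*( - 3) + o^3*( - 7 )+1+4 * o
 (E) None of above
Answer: C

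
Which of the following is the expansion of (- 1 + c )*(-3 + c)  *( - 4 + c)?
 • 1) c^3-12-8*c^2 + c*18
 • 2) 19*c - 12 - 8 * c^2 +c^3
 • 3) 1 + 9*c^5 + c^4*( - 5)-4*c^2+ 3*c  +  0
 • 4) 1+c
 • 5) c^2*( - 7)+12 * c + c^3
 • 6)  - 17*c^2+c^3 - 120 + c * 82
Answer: 2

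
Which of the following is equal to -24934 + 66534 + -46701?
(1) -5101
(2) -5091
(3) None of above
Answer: 1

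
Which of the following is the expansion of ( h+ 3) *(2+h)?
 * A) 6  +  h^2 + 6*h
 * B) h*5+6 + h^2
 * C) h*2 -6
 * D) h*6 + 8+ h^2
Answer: B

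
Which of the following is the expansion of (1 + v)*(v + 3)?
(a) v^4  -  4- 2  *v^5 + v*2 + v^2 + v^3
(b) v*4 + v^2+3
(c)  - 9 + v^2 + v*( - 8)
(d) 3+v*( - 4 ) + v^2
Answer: b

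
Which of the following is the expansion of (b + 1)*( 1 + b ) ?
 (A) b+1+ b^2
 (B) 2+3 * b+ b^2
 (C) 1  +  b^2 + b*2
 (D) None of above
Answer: C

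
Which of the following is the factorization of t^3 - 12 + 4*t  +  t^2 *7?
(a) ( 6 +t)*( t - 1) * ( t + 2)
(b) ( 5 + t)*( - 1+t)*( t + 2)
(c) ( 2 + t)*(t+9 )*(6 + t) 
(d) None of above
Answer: a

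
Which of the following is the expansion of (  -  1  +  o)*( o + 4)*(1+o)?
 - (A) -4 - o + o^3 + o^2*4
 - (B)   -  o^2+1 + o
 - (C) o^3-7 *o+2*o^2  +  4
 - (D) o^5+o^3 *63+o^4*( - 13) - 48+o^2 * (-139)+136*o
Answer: A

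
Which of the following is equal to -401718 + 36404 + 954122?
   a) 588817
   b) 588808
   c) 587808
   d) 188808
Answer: b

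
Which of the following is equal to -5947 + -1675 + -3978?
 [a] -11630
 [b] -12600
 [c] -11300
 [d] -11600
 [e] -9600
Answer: d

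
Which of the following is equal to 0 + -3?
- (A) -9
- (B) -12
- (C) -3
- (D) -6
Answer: C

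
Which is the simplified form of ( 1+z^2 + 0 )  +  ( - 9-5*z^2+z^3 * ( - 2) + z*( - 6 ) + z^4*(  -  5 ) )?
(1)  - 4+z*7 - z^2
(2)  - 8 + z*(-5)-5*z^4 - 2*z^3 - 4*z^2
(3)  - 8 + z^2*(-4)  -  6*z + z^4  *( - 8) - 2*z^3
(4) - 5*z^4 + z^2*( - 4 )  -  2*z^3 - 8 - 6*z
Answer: 4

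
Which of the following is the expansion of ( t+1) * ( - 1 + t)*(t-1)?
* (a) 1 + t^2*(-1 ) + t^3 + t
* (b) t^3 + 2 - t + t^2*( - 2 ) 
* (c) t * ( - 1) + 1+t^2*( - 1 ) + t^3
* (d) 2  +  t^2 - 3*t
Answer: c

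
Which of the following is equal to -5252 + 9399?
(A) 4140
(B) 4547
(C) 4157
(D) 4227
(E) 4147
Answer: E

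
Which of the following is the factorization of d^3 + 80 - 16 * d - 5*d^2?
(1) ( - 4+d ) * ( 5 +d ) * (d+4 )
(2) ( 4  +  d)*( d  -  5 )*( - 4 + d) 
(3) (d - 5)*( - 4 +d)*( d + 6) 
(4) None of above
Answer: 2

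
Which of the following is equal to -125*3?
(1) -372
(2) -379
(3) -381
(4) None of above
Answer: 4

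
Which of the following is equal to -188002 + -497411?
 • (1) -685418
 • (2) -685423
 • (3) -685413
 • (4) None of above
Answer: 3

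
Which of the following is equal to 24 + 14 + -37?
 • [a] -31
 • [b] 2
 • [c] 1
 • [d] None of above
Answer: c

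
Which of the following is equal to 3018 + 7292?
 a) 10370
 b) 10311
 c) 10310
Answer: c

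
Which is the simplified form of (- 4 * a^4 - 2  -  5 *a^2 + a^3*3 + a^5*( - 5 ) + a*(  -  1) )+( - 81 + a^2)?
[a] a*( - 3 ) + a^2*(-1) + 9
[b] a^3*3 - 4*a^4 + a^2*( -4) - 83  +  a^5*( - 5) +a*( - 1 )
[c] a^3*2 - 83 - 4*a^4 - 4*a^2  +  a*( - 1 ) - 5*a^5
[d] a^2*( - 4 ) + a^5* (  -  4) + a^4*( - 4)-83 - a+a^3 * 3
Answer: b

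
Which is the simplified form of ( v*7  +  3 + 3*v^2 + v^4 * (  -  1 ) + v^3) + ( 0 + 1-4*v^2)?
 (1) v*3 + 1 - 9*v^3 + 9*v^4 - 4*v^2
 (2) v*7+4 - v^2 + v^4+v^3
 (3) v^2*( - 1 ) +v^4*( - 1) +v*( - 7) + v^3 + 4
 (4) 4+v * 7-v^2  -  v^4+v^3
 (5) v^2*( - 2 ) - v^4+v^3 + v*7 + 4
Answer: 4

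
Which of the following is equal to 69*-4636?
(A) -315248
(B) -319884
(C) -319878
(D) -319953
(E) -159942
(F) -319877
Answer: B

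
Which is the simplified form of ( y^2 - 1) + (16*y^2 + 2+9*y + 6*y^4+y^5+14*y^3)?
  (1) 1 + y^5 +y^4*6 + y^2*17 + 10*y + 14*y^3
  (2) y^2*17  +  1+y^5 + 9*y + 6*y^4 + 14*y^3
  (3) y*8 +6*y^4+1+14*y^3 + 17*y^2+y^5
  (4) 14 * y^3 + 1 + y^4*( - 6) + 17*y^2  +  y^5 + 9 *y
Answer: 2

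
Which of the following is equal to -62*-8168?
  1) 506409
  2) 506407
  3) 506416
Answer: 3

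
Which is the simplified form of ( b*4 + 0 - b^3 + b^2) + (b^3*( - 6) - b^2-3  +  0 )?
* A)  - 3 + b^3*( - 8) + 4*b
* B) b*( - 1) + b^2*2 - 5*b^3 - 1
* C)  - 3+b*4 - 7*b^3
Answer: C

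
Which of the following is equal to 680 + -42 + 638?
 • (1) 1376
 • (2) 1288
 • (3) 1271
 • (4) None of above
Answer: 4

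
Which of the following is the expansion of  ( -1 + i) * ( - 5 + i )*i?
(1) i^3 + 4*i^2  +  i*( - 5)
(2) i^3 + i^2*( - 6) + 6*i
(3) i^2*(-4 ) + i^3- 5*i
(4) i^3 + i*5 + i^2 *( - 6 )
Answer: 4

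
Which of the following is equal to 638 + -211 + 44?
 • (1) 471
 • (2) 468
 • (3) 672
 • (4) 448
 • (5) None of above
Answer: 1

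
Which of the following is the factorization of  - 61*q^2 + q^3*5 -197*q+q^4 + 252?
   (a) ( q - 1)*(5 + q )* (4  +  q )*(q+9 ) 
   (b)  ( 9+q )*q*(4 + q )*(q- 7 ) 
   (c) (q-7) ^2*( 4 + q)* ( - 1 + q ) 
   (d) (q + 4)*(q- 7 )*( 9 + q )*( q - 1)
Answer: d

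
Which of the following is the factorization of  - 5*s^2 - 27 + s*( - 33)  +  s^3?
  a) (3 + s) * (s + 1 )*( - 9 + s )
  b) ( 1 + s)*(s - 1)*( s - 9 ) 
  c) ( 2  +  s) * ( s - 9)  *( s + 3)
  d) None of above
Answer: a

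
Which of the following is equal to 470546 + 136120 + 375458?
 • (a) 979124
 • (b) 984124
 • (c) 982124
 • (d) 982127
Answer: c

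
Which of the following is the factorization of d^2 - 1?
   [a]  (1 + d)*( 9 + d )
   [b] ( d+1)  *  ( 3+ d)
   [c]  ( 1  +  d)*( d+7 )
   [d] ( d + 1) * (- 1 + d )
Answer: d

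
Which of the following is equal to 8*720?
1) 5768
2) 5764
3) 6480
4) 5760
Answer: 4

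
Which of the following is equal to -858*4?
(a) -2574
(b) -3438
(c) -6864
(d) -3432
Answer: d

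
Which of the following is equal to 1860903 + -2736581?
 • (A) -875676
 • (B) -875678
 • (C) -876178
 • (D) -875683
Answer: B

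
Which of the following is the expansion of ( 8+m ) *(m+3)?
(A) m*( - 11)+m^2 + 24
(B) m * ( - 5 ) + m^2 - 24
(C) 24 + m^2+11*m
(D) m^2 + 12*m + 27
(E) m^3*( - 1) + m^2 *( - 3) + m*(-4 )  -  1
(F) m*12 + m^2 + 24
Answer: C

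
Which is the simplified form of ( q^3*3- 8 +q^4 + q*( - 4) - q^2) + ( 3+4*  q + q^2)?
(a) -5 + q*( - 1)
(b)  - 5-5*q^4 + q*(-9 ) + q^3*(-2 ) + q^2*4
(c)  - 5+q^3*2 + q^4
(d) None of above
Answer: d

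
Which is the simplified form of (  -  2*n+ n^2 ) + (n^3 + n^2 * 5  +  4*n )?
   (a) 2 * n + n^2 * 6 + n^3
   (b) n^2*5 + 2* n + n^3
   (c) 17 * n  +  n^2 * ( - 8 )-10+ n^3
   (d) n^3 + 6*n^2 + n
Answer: a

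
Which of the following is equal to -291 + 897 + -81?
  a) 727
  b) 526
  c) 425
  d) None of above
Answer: d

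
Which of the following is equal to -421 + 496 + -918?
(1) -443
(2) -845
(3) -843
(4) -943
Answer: 3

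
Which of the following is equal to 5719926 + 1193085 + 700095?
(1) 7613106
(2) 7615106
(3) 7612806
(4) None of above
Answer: 1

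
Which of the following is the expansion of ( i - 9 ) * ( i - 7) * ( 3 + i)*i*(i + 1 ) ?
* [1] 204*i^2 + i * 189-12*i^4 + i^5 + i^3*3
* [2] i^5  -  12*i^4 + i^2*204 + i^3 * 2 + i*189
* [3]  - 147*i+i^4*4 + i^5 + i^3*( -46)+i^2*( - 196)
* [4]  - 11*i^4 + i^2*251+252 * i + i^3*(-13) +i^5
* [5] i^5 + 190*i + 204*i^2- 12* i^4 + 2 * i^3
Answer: 2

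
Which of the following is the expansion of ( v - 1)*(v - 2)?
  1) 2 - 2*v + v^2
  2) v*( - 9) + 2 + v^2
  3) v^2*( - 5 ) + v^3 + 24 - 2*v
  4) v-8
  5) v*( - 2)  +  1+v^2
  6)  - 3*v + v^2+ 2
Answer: 6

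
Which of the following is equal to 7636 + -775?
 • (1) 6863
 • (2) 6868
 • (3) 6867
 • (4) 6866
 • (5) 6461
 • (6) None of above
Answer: 6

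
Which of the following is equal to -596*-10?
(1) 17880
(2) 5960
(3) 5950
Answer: 2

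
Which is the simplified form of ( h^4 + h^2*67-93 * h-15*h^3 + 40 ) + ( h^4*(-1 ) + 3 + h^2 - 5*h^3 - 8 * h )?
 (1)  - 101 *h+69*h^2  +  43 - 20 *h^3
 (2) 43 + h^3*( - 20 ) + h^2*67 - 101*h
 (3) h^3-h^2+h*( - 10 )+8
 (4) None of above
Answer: 4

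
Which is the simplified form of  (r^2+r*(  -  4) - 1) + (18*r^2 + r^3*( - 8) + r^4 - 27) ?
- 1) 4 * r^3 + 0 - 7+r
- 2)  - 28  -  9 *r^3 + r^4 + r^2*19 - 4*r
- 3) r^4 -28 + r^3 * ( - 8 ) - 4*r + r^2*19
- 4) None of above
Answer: 3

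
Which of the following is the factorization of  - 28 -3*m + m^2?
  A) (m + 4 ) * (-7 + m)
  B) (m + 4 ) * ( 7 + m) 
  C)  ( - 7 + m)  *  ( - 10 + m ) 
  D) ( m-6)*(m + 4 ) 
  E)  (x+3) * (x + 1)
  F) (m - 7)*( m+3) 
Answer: A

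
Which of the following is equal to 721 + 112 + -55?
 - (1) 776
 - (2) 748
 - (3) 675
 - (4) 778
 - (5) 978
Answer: 4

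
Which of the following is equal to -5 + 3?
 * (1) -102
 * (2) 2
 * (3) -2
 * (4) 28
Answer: 3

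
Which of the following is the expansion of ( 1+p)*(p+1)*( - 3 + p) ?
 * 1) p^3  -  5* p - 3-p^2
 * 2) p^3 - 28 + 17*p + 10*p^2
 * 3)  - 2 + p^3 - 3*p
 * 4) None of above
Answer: 1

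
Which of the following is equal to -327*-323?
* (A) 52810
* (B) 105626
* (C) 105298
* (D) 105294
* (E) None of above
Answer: E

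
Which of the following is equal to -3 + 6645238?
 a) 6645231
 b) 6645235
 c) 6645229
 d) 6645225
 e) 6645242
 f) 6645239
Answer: b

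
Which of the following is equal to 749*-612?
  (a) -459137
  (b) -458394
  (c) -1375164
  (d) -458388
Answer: d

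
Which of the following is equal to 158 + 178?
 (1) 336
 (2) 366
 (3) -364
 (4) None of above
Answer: 1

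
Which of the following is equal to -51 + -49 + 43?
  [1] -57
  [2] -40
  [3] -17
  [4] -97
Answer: 1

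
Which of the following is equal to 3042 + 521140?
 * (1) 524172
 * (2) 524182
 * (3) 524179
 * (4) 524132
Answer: 2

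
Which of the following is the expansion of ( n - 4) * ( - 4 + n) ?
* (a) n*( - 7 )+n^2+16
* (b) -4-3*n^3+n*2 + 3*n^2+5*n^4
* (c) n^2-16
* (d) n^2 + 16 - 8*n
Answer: d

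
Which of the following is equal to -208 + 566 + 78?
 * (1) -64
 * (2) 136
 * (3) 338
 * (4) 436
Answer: 4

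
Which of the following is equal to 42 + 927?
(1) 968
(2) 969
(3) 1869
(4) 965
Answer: 2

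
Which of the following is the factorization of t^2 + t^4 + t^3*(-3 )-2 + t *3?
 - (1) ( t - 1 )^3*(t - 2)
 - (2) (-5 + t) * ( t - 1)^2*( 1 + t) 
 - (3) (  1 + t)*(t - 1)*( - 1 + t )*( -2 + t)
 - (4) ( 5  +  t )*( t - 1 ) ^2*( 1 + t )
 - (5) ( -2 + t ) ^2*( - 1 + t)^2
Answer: 3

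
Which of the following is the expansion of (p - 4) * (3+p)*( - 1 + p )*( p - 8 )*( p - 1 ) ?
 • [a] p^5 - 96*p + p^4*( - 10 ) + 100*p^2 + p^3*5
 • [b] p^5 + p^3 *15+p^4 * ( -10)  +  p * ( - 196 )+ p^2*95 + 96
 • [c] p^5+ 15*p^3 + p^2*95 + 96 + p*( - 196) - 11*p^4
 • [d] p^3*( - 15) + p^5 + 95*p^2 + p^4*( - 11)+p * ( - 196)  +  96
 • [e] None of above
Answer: c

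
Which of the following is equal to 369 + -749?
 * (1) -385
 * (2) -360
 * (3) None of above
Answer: 3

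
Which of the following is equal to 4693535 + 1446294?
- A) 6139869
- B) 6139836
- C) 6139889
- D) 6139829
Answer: D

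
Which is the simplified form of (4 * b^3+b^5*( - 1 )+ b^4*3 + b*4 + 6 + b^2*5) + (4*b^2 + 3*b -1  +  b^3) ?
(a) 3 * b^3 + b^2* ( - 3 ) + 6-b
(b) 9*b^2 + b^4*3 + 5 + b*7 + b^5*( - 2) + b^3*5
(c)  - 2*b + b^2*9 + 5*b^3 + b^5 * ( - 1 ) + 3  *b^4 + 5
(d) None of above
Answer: d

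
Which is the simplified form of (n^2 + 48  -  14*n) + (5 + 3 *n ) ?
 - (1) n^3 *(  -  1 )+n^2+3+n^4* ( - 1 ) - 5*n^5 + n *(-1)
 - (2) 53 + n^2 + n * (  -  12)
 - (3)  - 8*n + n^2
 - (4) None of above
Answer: 4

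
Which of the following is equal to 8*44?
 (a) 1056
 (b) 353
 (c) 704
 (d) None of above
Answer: d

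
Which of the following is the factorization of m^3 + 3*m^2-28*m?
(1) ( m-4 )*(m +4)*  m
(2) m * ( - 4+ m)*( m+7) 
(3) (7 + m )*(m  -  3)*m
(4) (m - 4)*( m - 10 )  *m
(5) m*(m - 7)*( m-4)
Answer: 2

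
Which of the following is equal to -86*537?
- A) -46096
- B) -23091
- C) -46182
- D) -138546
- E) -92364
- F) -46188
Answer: C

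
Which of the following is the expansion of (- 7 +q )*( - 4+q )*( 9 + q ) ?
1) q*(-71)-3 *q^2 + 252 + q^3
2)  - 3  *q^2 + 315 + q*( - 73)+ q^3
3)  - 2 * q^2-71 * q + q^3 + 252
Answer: 3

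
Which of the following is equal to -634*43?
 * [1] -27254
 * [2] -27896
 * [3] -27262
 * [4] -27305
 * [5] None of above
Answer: 3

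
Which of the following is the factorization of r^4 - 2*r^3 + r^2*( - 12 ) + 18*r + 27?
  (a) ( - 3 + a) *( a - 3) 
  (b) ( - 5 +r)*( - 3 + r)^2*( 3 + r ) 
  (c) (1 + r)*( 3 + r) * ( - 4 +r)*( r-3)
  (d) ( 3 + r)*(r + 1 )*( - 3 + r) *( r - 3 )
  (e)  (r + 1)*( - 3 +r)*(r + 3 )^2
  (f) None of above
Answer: d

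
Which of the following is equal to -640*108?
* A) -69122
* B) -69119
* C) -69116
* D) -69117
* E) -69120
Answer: E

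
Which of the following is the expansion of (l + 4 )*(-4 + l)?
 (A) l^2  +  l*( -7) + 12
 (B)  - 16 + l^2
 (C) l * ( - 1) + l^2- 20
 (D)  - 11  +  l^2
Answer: B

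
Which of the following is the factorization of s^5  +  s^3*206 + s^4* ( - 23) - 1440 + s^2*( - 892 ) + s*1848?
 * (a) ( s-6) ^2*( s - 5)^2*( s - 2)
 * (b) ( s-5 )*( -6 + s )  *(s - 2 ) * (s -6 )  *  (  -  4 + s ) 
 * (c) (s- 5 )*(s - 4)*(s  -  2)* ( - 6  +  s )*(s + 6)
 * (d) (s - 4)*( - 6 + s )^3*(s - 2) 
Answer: b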